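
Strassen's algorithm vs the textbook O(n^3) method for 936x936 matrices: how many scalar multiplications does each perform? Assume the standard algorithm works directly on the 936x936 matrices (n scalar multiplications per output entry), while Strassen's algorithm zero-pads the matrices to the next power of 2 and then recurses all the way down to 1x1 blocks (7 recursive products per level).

Matrix multiplication for 936x936 matrices:

Strassen's algorithm requires power-of-2 dimensions. Pad 936x936 to 1024x1024 (next power of 2).

Standard algorithm: 936^3 = 820025856 multiplications
Strassen's algorithm: 7^(log2(1024)) = 7^10 = 282475249 multiplications
Savings: 820025856 - 282475249 = 537550607 multiplications

Standard: 820025856 multiplications (936^3). Strassen: 282475249 multiplications (7^10, after padding to 1024x1024). Strassen reduces 8 recursive multiplications to 7 at each level.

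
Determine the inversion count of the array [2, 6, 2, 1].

Finding inversions in [2, 6, 2, 1]:

(0, 3): arr[0]=2 > arr[3]=1
(1, 2): arr[1]=6 > arr[2]=2
(1, 3): arr[1]=6 > arr[3]=1
(2, 3): arr[2]=2 > arr[3]=1

Total inversions: 4

The array has 4 inversion(s): (0,3), (1,2), (1,3), (2,3). Each pair (i,j) satisfies i < j and arr[i] > arr[j].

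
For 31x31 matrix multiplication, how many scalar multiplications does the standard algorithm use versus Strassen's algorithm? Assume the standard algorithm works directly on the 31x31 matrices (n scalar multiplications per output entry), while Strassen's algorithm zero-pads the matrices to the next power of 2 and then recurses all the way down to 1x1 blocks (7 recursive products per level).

Matrix multiplication for 31x31 matrices:

Strassen's algorithm requires power-of-2 dimensions. Pad 31x31 to 32x32 (next power of 2).

Standard algorithm: 31^3 = 29791 multiplications
Strassen's algorithm: 7^(log2(32)) = 7^5 = 16807 multiplications
Savings: 29791 - 16807 = 12984 multiplications

Standard: 29791 multiplications (31^3). Strassen: 16807 multiplications (7^5, after padding to 32x32). Strassen reduces 8 recursive multiplications to 7 at each level.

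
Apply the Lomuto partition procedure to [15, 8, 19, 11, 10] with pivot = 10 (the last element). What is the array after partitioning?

Lomuto partition with pivot = 10:

Initial array: [15, 8, 19, 11, 10]

arr[0]=15 > 10: no swap
arr[1]=8 <= 10: swap with position 0, array becomes [8, 15, 19, 11, 10]
arr[2]=19 > 10: no swap
arr[3]=11 > 10: no swap

Place pivot at position 1: [8, 10, 19, 11, 15]
Pivot position: 1

After partitioning with pivot 10, the array becomes [8, 10, 19, 11, 15]. The pivot is placed at index 1. All elements to the left of the pivot are <= 10, and all elements to the right are > 10.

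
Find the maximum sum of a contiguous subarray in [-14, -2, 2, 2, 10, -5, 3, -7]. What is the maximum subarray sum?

Using Kadane's algorithm on [-14, -2, 2, 2, 10, -5, 3, -7]:

Scanning through the array:
Position 1 (value -2): max_ending_here = -2, max_so_far = -2
Position 2 (value 2): max_ending_here = 2, max_so_far = 2
Position 3 (value 2): max_ending_here = 4, max_so_far = 4
Position 4 (value 10): max_ending_here = 14, max_so_far = 14
Position 5 (value -5): max_ending_here = 9, max_so_far = 14
Position 6 (value 3): max_ending_here = 12, max_so_far = 14
Position 7 (value -7): max_ending_here = 5, max_so_far = 14

Maximum subarray: [2, 2, 10]
Maximum sum: 14

The maximum subarray is [2, 2, 10] with sum 14. This subarray runs from index 2 to index 4.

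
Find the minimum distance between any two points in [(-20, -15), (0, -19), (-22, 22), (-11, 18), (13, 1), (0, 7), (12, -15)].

Computing all pairwise distances among 7 points:

d((-20, -15), (0, -19)) = 20.3961
d((-20, -15), (-22, 22)) = 37.054
d((-20, -15), (-11, 18)) = 34.2053
d((-20, -15), (13, 1)) = 36.6742
d((-20, -15), (0, 7)) = 29.7321
d((-20, -15), (12, -15)) = 32.0
d((0, -19), (-22, 22)) = 46.5296
d((0, -19), (-11, 18)) = 38.6005
d((0, -19), (13, 1)) = 23.8537
d((0, -19), (0, 7)) = 26.0
d((0, -19), (12, -15)) = 12.6491
d((-22, 22), (-11, 18)) = 11.7047 <-- minimum
d((-22, 22), (13, 1)) = 40.8167
d((-22, 22), (0, 7)) = 26.6271
d((-22, 22), (12, -15)) = 50.2494
d((-11, 18), (13, 1)) = 29.4109
d((-11, 18), (0, 7)) = 15.5563
d((-11, 18), (12, -15)) = 40.2244
d((13, 1), (0, 7)) = 14.3178
d((13, 1), (12, -15)) = 16.0312
d((0, 7), (12, -15)) = 25.0599

Closest pair: (-22, 22) and (-11, 18) with distance 11.7047

The closest pair is (-22, 22) and (-11, 18) with Euclidean distance 11.7047. For 7 points, brute-force pairwise comparison is shown above. For large n, the divide-and-conquer algorithm (sort by x, recurse on halves, check the dividing strip) achieves O(n log n).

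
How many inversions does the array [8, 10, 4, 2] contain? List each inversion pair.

Finding inversions in [8, 10, 4, 2]:

(0, 2): arr[0]=8 > arr[2]=4
(0, 3): arr[0]=8 > arr[3]=2
(1, 2): arr[1]=10 > arr[2]=4
(1, 3): arr[1]=10 > arr[3]=2
(2, 3): arr[2]=4 > arr[3]=2

Total inversions: 5

The array has 5 inversion(s): (0,2), (0,3), (1,2), (1,3), (2,3). Each pair (i,j) satisfies i < j and arr[i] > arr[j].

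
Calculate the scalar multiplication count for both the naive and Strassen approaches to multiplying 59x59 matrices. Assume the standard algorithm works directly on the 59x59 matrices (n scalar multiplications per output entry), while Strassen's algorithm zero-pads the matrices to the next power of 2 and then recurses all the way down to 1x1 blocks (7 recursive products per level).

Matrix multiplication for 59x59 matrices:

Strassen's algorithm requires power-of-2 dimensions. Pad 59x59 to 64x64 (next power of 2).

Standard algorithm: 59^3 = 205379 multiplications
Strassen's algorithm: 7^(log2(64)) = 7^6 = 117649 multiplications
Savings: 205379 - 117649 = 87730 multiplications

Standard: 205379 multiplications (59^3). Strassen: 117649 multiplications (7^6, after padding to 64x64). Strassen reduces 8 recursive multiplications to 7 at each level.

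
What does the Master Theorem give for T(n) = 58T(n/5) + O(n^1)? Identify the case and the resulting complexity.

Master Theorem for T(n) = 58T(n/5) + O(n^1):

a = 58, b = 5, c = 1
log_b(a) = log_5(58) = 2.5229

Case 1: c = 1 < log_5(58) = 2.5229
T(n) = O(n^(log_5 58))

For T(n) = 58T(n/5) + O(n^1): log_5(58) = 2.5229. This is Case 1 of the Master Theorem (c < log_b(a), work dominated by leaves), giving O(n^(log_5 58)).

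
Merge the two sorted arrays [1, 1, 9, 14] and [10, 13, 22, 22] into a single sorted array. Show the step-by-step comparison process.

Merging process:

Compare 1 vs 10: take 1 from left. Merged: [1]
Compare 1 vs 10: take 1 from left. Merged: [1, 1]
Compare 9 vs 10: take 9 from left. Merged: [1, 1, 9]
Compare 14 vs 10: take 10 from right. Merged: [1, 1, 9, 10]
Compare 14 vs 13: take 13 from right. Merged: [1, 1, 9, 10, 13]
Compare 14 vs 22: take 14 from left. Merged: [1, 1, 9, 10, 13, 14]
Append remaining from right: [22, 22]. Merged: [1, 1, 9, 10, 13, 14, 22, 22]

Final merged array: [1, 1, 9, 10, 13, 14, 22, 22]
Total comparisons: 6

The merged array is [1, 1, 9, 10, 13, 14, 22, 22], requiring 6 comparisons. The merge step runs in O(n) time where n is the total number of elements.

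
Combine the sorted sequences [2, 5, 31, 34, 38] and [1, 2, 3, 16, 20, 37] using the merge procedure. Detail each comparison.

Merging process:

Compare 2 vs 1: take 1 from right. Merged: [1]
Compare 2 vs 2: take 2 from left. Merged: [1, 2]
Compare 5 vs 2: take 2 from right. Merged: [1, 2, 2]
Compare 5 vs 3: take 3 from right. Merged: [1, 2, 2, 3]
Compare 5 vs 16: take 5 from left. Merged: [1, 2, 2, 3, 5]
Compare 31 vs 16: take 16 from right. Merged: [1, 2, 2, 3, 5, 16]
Compare 31 vs 20: take 20 from right. Merged: [1, 2, 2, 3, 5, 16, 20]
Compare 31 vs 37: take 31 from left. Merged: [1, 2, 2, 3, 5, 16, 20, 31]
Compare 34 vs 37: take 34 from left. Merged: [1, 2, 2, 3, 5, 16, 20, 31, 34]
Compare 38 vs 37: take 37 from right. Merged: [1, 2, 2, 3, 5, 16, 20, 31, 34, 37]
Append remaining from left: [38]. Merged: [1, 2, 2, 3, 5, 16, 20, 31, 34, 37, 38]

Final merged array: [1, 2, 2, 3, 5, 16, 20, 31, 34, 37, 38]
Total comparisons: 10

The merged array is [1, 2, 2, 3, 5, 16, 20, 31, 34, 37, 38], requiring 10 comparisons. The merge step runs in O(n) time where n is the total number of elements.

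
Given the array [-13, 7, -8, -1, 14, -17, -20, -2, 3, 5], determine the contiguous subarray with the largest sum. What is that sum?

Using Kadane's algorithm on [-13, 7, -8, -1, 14, -17, -20, -2, 3, 5]:

Scanning through the array:
Position 1 (value 7): max_ending_here = 7, max_so_far = 7
Position 2 (value -8): max_ending_here = -1, max_so_far = 7
Position 3 (value -1): max_ending_here = -1, max_so_far = 7
Position 4 (value 14): max_ending_here = 14, max_so_far = 14
Position 5 (value -17): max_ending_here = -3, max_so_far = 14
Position 6 (value -20): max_ending_here = -20, max_so_far = 14
Position 7 (value -2): max_ending_here = -2, max_so_far = 14
Position 8 (value 3): max_ending_here = 3, max_so_far = 14
Position 9 (value 5): max_ending_here = 8, max_so_far = 14

Maximum subarray: [14]
Maximum sum: 14

The maximum subarray is [14] with sum 14. This subarray runs from index 4 to index 4.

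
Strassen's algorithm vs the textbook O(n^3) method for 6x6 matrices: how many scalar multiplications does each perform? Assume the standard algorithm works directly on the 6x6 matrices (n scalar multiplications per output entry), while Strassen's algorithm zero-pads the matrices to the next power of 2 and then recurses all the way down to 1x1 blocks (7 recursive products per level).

Matrix multiplication for 6x6 matrices:

Strassen's algorithm requires power-of-2 dimensions. Pad 6x6 to 8x8 (next power of 2).

Standard algorithm: 6^3 = 216 multiplications
Strassen's algorithm: 7^(log2(8)) = 7^3 = 343 multiplications
Difference: 216 - 343 = -127 (Strassen uses MORE here due to padding overhead — for small or just-over-power-of-2 n, padding can outweigh the per-level savings)

Standard: 216 multiplications (6^3). Strassen: 343 multiplications (7^3, after padding to 8x8). Strassen reduces 8 recursive multiplications to 7 at each level.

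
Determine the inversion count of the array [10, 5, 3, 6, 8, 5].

Finding inversions in [10, 5, 3, 6, 8, 5]:

(0, 1): arr[0]=10 > arr[1]=5
(0, 2): arr[0]=10 > arr[2]=3
(0, 3): arr[0]=10 > arr[3]=6
(0, 4): arr[0]=10 > arr[4]=8
(0, 5): arr[0]=10 > arr[5]=5
(1, 2): arr[1]=5 > arr[2]=3
(3, 5): arr[3]=6 > arr[5]=5
(4, 5): arr[4]=8 > arr[5]=5

Total inversions: 8

The array has 8 inversion(s): (0,1), (0,2), (0,3), (0,4), (0,5), (1,2), (3,5), (4,5). Each pair (i,j) satisfies i < j and arr[i] > arr[j].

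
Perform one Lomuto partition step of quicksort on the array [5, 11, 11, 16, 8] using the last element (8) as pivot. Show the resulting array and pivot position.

Lomuto partition with pivot = 8:

Initial array: [5, 11, 11, 16, 8]

arr[0]=5 <= 8: swap with position 0, array becomes [5, 11, 11, 16, 8]
arr[1]=11 > 8: no swap
arr[2]=11 > 8: no swap
arr[3]=16 > 8: no swap

Place pivot at position 1: [5, 8, 11, 16, 11]
Pivot position: 1

After partitioning with pivot 8, the array becomes [5, 8, 11, 16, 11]. The pivot is placed at index 1. All elements to the left of the pivot are <= 8, and all elements to the right are > 8.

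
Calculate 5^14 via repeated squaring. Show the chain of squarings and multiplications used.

Computing 5^14 by squaring (build up from 5^1; each line after the first costs one multiplication):

5^1 = 5
5^2 = (5^1)^2 = 5^2 = 25
5^3 = 5 * 5^2 = 5 * 25 = 125
5^6 = (5^3)^2 = 125^2 = 15625
5^7 = 5 * 5^6 = 5 * 15625 = 78125
5^14 = (5^7)^2 = 78125^2 = 6103515625

Result: 6103515625
Multiplications needed: 5 (5 lines after 5^1)

5^14 = 6103515625. Using exponentiation by squaring, this requires 5 multiplications. The key idea: if the exponent is even, square the half-power; if odd, multiply by the base once.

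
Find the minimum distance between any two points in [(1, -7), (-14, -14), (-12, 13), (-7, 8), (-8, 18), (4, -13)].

Computing all pairwise distances among 6 points:

d((1, -7), (-14, -14)) = 16.5529
d((1, -7), (-12, 13)) = 23.8537
d((1, -7), (-7, 8)) = 17.0
d((1, -7), (-8, 18)) = 26.5707
d((1, -7), (4, -13)) = 6.7082
d((-14, -14), (-12, 13)) = 27.074
d((-14, -14), (-7, 8)) = 23.0868
d((-14, -14), (-8, 18)) = 32.5576
d((-14, -14), (4, -13)) = 18.0278
d((-12, 13), (-7, 8)) = 7.0711
d((-12, 13), (-8, 18)) = 6.4031 <-- minimum
d((-12, 13), (4, -13)) = 30.5287
d((-7, 8), (-8, 18)) = 10.0499
d((-7, 8), (4, -13)) = 23.7065
d((-8, 18), (4, -13)) = 33.2415

Closest pair: (-12, 13) and (-8, 18) with distance 6.4031

The closest pair is (-12, 13) and (-8, 18) with Euclidean distance 6.4031. For 6 points, brute-force pairwise comparison is shown above. For large n, the divide-and-conquer algorithm (sort by x, recurse on halves, check the dividing strip) achieves O(n log n).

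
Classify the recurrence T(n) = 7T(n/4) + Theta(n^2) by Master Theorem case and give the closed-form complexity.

Master Theorem for T(n) = 7T(n/4) + O(n^2):

a = 7, b = 4, c = 2
log_b(a) = log_4(7) = 1.4037

Case 3: c = 2 > log_4(7) = 1.4037
T(n) = O(n^2) = O(n^2)

For T(n) = 7T(n/4) + O(n^2): log_4(7) = 1.4037. This is Case 3 of the Master Theorem (c > log_b(a), work dominated by root), giving O(n^2).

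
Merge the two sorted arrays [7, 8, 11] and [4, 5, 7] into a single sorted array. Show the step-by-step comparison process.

Merging process:

Compare 7 vs 4: take 4 from right. Merged: [4]
Compare 7 vs 5: take 5 from right. Merged: [4, 5]
Compare 7 vs 7: take 7 from left. Merged: [4, 5, 7]
Compare 8 vs 7: take 7 from right. Merged: [4, 5, 7, 7]
Append remaining from left: [8, 11]. Merged: [4, 5, 7, 7, 8, 11]

Final merged array: [4, 5, 7, 7, 8, 11]
Total comparisons: 4

The merged array is [4, 5, 7, 7, 8, 11], requiring 4 comparisons. The merge step runs in O(n) time where n is the total number of elements.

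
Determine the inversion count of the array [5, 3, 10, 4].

Finding inversions in [5, 3, 10, 4]:

(0, 1): arr[0]=5 > arr[1]=3
(0, 3): arr[0]=5 > arr[3]=4
(2, 3): arr[2]=10 > arr[3]=4

Total inversions: 3

The array has 3 inversion(s): (0,1), (0,3), (2,3). Each pair (i,j) satisfies i < j and arr[i] > arr[j].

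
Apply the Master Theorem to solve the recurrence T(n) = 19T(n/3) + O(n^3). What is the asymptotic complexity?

Master Theorem for T(n) = 19T(n/3) + O(n^3):

a = 19, b = 3, c = 3
log_b(a) = log_3(19) = 2.6801

Case 3: c = 3 > log_3(19) = 2.6801
T(n) = O(n^3) = O(n^3)

For T(n) = 19T(n/3) + O(n^3): log_3(19) = 2.6801. This is Case 3 of the Master Theorem (c > log_b(a), work dominated by root), giving O(n^3).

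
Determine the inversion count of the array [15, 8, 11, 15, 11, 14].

Finding inversions in [15, 8, 11, 15, 11, 14]:

(0, 1): arr[0]=15 > arr[1]=8
(0, 2): arr[0]=15 > arr[2]=11
(0, 4): arr[0]=15 > arr[4]=11
(0, 5): arr[0]=15 > arr[5]=14
(3, 4): arr[3]=15 > arr[4]=11
(3, 5): arr[3]=15 > arr[5]=14

Total inversions: 6

The array has 6 inversion(s): (0,1), (0,2), (0,4), (0,5), (3,4), (3,5). Each pair (i,j) satisfies i < j and arr[i] > arr[j].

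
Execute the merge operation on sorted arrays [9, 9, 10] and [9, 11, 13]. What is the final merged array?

Merging process:

Compare 9 vs 9: take 9 from left. Merged: [9]
Compare 9 vs 9: take 9 from left. Merged: [9, 9]
Compare 10 vs 9: take 9 from right. Merged: [9, 9, 9]
Compare 10 vs 11: take 10 from left. Merged: [9, 9, 9, 10]
Append remaining from right: [11, 13]. Merged: [9, 9, 9, 10, 11, 13]

Final merged array: [9, 9, 9, 10, 11, 13]
Total comparisons: 4

The merged array is [9, 9, 9, 10, 11, 13], requiring 4 comparisons. The merge step runs in O(n) time where n is the total number of elements.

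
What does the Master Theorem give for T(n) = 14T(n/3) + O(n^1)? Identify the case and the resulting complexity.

Master Theorem for T(n) = 14T(n/3) + O(n^1):

a = 14, b = 3, c = 1
log_b(a) = log_3(14) = 2.4022

Case 1: c = 1 < log_3(14) = 2.4022
T(n) = O(n^(log_3 14))

For T(n) = 14T(n/3) + O(n^1): log_3(14) = 2.4022. This is Case 1 of the Master Theorem (c < log_b(a), work dominated by leaves), giving O(n^(log_3 14)).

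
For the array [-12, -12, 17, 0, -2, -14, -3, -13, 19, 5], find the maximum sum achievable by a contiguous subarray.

Using Kadane's algorithm on [-12, -12, 17, 0, -2, -14, -3, -13, 19, 5]:

Scanning through the array:
Position 1 (value -12): max_ending_here = -12, max_so_far = -12
Position 2 (value 17): max_ending_here = 17, max_so_far = 17
Position 3 (value 0): max_ending_here = 17, max_so_far = 17
Position 4 (value -2): max_ending_here = 15, max_so_far = 17
Position 5 (value -14): max_ending_here = 1, max_so_far = 17
Position 6 (value -3): max_ending_here = -2, max_so_far = 17
Position 7 (value -13): max_ending_here = -13, max_so_far = 17
Position 8 (value 19): max_ending_here = 19, max_so_far = 19
Position 9 (value 5): max_ending_here = 24, max_so_far = 24

Maximum subarray: [19, 5]
Maximum sum: 24

The maximum subarray is [19, 5] with sum 24. This subarray runs from index 8 to index 9.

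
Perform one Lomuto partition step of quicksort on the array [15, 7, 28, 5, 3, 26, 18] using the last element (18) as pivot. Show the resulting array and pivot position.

Lomuto partition with pivot = 18:

Initial array: [15, 7, 28, 5, 3, 26, 18]

arr[0]=15 <= 18: swap with position 0, array becomes [15, 7, 28, 5, 3, 26, 18]
arr[1]=7 <= 18: swap with position 1, array becomes [15, 7, 28, 5, 3, 26, 18]
arr[2]=28 > 18: no swap
arr[3]=5 <= 18: swap with position 2, array becomes [15, 7, 5, 28, 3, 26, 18]
arr[4]=3 <= 18: swap with position 3, array becomes [15, 7, 5, 3, 28, 26, 18]
arr[5]=26 > 18: no swap

Place pivot at position 4: [15, 7, 5, 3, 18, 26, 28]
Pivot position: 4

After partitioning with pivot 18, the array becomes [15, 7, 5, 3, 18, 26, 28]. The pivot is placed at index 4. All elements to the left of the pivot are <= 18, and all elements to the right are > 18.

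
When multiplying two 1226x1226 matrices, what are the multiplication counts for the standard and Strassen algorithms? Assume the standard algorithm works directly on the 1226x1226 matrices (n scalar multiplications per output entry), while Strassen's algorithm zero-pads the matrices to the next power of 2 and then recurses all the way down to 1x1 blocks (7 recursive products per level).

Matrix multiplication for 1226x1226 matrices:

Strassen's algorithm requires power-of-2 dimensions. Pad 1226x1226 to 2048x2048 (next power of 2).

Standard algorithm: 1226^3 = 1842771176 multiplications
Strassen's algorithm: 7^(log2(2048)) = 7^11 = 1977326743 multiplications
Difference: 1842771176 - 1977326743 = -134555567 (Strassen uses MORE here due to padding overhead — for small or just-over-power-of-2 n, padding can outweigh the per-level savings)

Standard: 1842771176 multiplications (1226^3). Strassen: 1977326743 multiplications (7^11, after padding to 2048x2048). Strassen reduces 8 recursive multiplications to 7 at each level.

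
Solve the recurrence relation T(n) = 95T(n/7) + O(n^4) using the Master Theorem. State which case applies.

Master Theorem for T(n) = 95T(n/7) + O(n^4):

a = 95, b = 7, c = 4
log_b(a) = log_7(95) = 2.3402

Case 3: c = 4 > log_7(95) = 2.3402
T(n) = O(n^4) = O(n^4)

For T(n) = 95T(n/7) + O(n^4): log_7(95) = 2.3402. This is Case 3 of the Master Theorem (c > log_b(a), work dominated by root), giving O(n^4).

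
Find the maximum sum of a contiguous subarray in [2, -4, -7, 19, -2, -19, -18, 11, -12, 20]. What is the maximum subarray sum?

Using Kadane's algorithm on [2, -4, -7, 19, -2, -19, -18, 11, -12, 20]:

Scanning through the array:
Position 1 (value -4): max_ending_here = -2, max_so_far = 2
Position 2 (value -7): max_ending_here = -7, max_so_far = 2
Position 3 (value 19): max_ending_here = 19, max_so_far = 19
Position 4 (value -2): max_ending_here = 17, max_so_far = 19
Position 5 (value -19): max_ending_here = -2, max_so_far = 19
Position 6 (value -18): max_ending_here = -18, max_so_far = 19
Position 7 (value 11): max_ending_here = 11, max_so_far = 19
Position 8 (value -12): max_ending_here = -1, max_so_far = 19
Position 9 (value 20): max_ending_here = 20, max_so_far = 20

Maximum subarray: [20]
Maximum sum: 20

The maximum subarray is [20] with sum 20. This subarray runs from index 9 to index 9.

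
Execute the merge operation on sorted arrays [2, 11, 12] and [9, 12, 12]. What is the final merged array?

Merging process:

Compare 2 vs 9: take 2 from left. Merged: [2]
Compare 11 vs 9: take 9 from right. Merged: [2, 9]
Compare 11 vs 12: take 11 from left. Merged: [2, 9, 11]
Compare 12 vs 12: take 12 from left. Merged: [2, 9, 11, 12]
Append remaining from right: [12, 12]. Merged: [2, 9, 11, 12, 12, 12]

Final merged array: [2, 9, 11, 12, 12, 12]
Total comparisons: 4

The merged array is [2, 9, 11, 12, 12, 12], requiring 4 comparisons. The merge step runs in O(n) time where n is the total number of elements.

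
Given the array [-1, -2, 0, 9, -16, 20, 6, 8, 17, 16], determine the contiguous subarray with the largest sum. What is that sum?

Using Kadane's algorithm on [-1, -2, 0, 9, -16, 20, 6, 8, 17, 16]:

Scanning through the array:
Position 1 (value -2): max_ending_here = -2, max_so_far = -1
Position 2 (value 0): max_ending_here = 0, max_so_far = 0
Position 3 (value 9): max_ending_here = 9, max_so_far = 9
Position 4 (value -16): max_ending_here = -7, max_so_far = 9
Position 5 (value 20): max_ending_here = 20, max_so_far = 20
Position 6 (value 6): max_ending_here = 26, max_so_far = 26
Position 7 (value 8): max_ending_here = 34, max_so_far = 34
Position 8 (value 17): max_ending_here = 51, max_so_far = 51
Position 9 (value 16): max_ending_here = 67, max_so_far = 67

Maximum subarray: [20, 6, 8, 17, 16]
Maximum sum: 67

The maximum subarray is [20, 6, 8, 17, 16] with sum 67. This subarray runs from index 5 to index 9.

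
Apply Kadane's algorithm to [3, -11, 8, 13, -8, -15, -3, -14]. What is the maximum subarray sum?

Using Kadane's algorithm on [3, -11, 8, 13, -8, -15, -3, -14]:

Scanning through the array:
Position 1 (value -11): max_ending_here = -8, max_so_far = 3
Position 2 (value 8): max_ending_here = 8, max_so_far = 8
Position 3 (value 13): max_ending_here = 21, max_so_far = 21
Position 4 (value -8): max_ending_here = 13, max_so_far = 21
Position 5 (value -15): max_ending_here = -2, max_so_far = 21
Position 6 (value -3): max_ending_here = -3, max_so_far = 21
Position 7 (value -14): max_ending_here = -14, max_so_far = 21

Maximum subarray: [8, 13]
Maximum sum: 21

The maximum subarray is [8, 13] with sum 21. This subarray runs from index 2 to index 3.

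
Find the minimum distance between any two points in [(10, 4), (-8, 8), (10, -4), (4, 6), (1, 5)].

Computing all pairwise distances among 5 points:

d((10, 4), (-8, 8)) = 18.4391
d((10, 4), (10, -4)) = 8.0
d((10, 4), (4, 6)) = 6.3246
d((10, 4), (1, 5)) = 9.0554
d((-8, 8), (10, -4)) = 21.6333
d((-8, 8), (4, 6)) = 12.1655
d((-8, 8), (1, 5)) = 9.4868
d((10, -4), (4, 6)) = 11.6619
d((10, -4), (1, 5)) = 12.7279
d((4, 6), (1, 5)) = 3.1623 <-- minimum

Closest pair: (4, 6) and (1, 5) with distance 3.1623

The closest pair is (4, 6) and (1, 5) with Euclidean distance 3.1623. For 5 points, brute-force pairwise comparison is shown above. For large n, the divide-and-conquer algorithm (sort by x, recurse on halves, check the dividing strip) achieves O(n log n).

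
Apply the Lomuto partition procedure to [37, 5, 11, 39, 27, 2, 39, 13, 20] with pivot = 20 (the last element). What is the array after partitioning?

Lomuto partition with pivot = 20:

Initial array: [37, 5, 11, 39, 27, 2, 39, 13, 20]

arr[0]=37 > 20: no swap
arr[1]=5 <= 20: swap with position 0, array becomes [5, 37, 11, 39, 27, 2, 39, 13, 20]
arr[2]=11 <= 20: swap with position 1, array becomes [5, 11, 37, 39, 27, 2, 39, 13, 20]
arr[3]=39 > 20: no swap
arr[4]=27 > 20: no swap
arr[5]=2 <= 20: swap with position 2, array becomes [5, 11, 2, 39, 27, 37, 39, 13, 20]
arr[6]=39 > 20: no swap
arr[7]=13 <= 20: swap with position 3, array becomes [5, 11, 2, 13, 27, 37, 39, 39, 20]

Place pivot at position 4: [5, 11, 2, 13, 20, 37, 39, 39, 27]
Pivot position: 4

After partitioning with pivot 20, the array becomes [5, 11, 2, 13, 20, 37, 39, 39, 27]. The pivot is placed at index 4. All elements to the left of the pivot are <= 20, and all elements to the right are > 20.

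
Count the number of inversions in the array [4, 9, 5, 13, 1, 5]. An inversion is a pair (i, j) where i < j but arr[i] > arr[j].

Finding inversions in [4, 9, 5, 13, 1, 5]:

(0, 4): arr[0]=4 > arr[4]=1
(1, 2): arr[1]=9 > arr[2]=5
(1, 4): arr[1]=9 > arr[4]=1
(1, 5): arr[1]=9 > arr[5]=5
(2, 4): arr[2]=5 > arr[4]=1
(3, 4): arr[3]=13 > arr[4]=1
(3, 5): arr[3]=13 > arr[5]=5

Total inversions: 7

The array has 7 inversion(s): (0,4), (1,2), (1,4), (1,5), (2,4), (3,4), (3,5). Each pair (i,j) satisfies i < j and arr[i] > arr[j].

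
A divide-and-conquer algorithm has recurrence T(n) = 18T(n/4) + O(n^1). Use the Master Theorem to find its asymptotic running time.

Master Theorem for T(n) = 18T(n/4) + O(n^1):

a = 18, b = 4, c = 1
log_b(a) = log_4(18) = 2.0850

Case 1: c = 1 < log_4(18) = 2.0850
T(n) = O(n^(log_4 18))

For T(n) = 18T(n/4) + O(n^1): log_4(18) = 2.0850. This is Case 1 of the Master Theorem (c < log_b(a), work dominated by leaves), giving O(n^(log_4 18)).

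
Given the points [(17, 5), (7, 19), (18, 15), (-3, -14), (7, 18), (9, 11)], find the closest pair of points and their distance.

Computing all pairwise distances among 6 points:

d((17, 5), (7, 19)) = 17.2047
d((17, 5), (18, 15)) = 10.0499
d((17, 5), (-3, -14)) = 27.5862
d((17, 5), (7, 18)) = 16.4012
d((17, 5), (9, 11)) = 10.0
d((7, 19), (18, 15)) = 11.7047
d((7, 19), (-3, -14)) = 34.4819
d((7, 19), (7, 18)) = 1.0 <-- minimum
d((7, 19), (9, 11)) = 8.2462
d((18, 15), (-3, -14)) = 35.805
d((18, 15), (7, 18)) = 11.4018
d((18, 15), (9, 11)) = 9.8489
d((-3, -14), (7, 18)) = 33.5261
d((-3, -14), (9, 11)) = 27.7308
d((7, 18), (9, 11)) = 7.2801

Closest pair: (7, 19) and (7, 18) with distance 1.0

The closest pair is (7, 19) and (7, 18) with Euclidean distance 1.0. For 6 points, brute-force pairwise comparison is shown above. For large n, the divide-and-conquer algorithm (sort by x, recurse on halves, check the dividing strip) achieves O(n log n).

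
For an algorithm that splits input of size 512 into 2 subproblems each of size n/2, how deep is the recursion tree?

For divide and conquer with division factor 2:

Problem sizes at each level:
Level 0: 512
Level 1: 256
Level 2: 128
Level 3: 64
Level 4: 32
Level 5: 16
Level 6: 8
Level 7: 4
Level 8: 2
Level 9: 1

The root is level 0 and the size-1 base case is level 9 (the tree spans levels 0 through 9, i.e. 10 levels counting the root), so the depth is the number of divisions: log_2(512) = 9

The recursion tree depth is log_2(512) = 9. At each level, the problem size is divided by 2, so it takes 9 divisions to reduce to a base case of size 1. The algorithm makes 2 recursive calls at each level.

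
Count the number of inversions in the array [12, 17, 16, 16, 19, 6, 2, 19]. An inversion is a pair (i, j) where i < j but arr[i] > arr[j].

Finding inversions in [12, 17, 16, 16, 19, 6, 2, 19]:

(0, 5): arr[0]=12 > arr[5]=6
(0, 6): arr[0]=12 > arr[6]=2
(1, 2): arr[1]=17 > arr[2]=16
(1, 3): arr[1]=17 > arr[3]=16
(1, 5): arr[1]=17 > arr[5]=6
(1, 6): arr[1]=17 > arr[6]=2
(2, 5): arr[2]=16 > arr[5]=6
(2, 6): arr[2]=16 > arr[6]=2
(3, 5): arr[3]=16 > arr[5]=6
(3, 6): arr[3]=16 > arr[6]=2
(4, 5): arr[4]=19 > arr[5]=6
(4, 6): arr[4]=19 > arr[6]=2
(5, 6): arr[5]=6 > arr[6]=2

Total inversions: 13

The array has 13 inversion(s): (0,5), (0,6), (1,2), (1,3), (1,5), (1,6), (2,5), (2,6), (3,5), (3,6), (4,5), (4,6), (5,6). Each pair (i,j) satisfies i < j and arr[i] > arr[j].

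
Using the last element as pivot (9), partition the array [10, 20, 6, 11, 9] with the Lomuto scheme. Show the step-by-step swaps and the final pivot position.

Lomuto partition with pivot = 9:

Initial array: [10, 20, 6, 11, 9]

arr[0]=10 > 9: no swap
arr[1]=20 > 9: no swap
arr[2]=6 <= 9: swap with position 0, array becomes [6, 20, 10, 11, 9]
arr[3]=11 > 9: no swap

Place pivot at position 1: [6, 9, 10, 11, 20]
Pivot position: 1

After partitioning with pivot 9, the array becomes [6, 9, 10, 11, 20]. The pivot is placed at index 1. All elements to the left of the pivot are <= 9, and all elements to the right are > 9.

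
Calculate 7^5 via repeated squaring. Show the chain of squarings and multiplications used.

Computing 7^5 by squaring (build up from 7^1; each line after the first costs one multiplication):

7^1 = 7
7^2 = (7^1)^2 = 7^2 = 49
7^4 = (7^2)^2 = 49^2 = 2401
7^5 = 7 * 7^4 = 7 * 2401 = 16807

Result: 16807
Multiplications needed: 3 (3 lines after 7^1)

7^5 = 16807. Using exponentiation by squaring, this requires 3 multiplications. The key idea: if the exponent is even, square the half-power; if odd, multiply by the base once.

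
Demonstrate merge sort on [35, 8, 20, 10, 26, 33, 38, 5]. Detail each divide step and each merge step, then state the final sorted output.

Merge sort trace:

Split: [35, 8, 20, 10, 26, 33, 38, 5] -> [35, 8, 20, 10] and [26, 33, 38, 5]
  Split: [35, 8, 20, 10] -> [35, 8] and [20, 10]
    Split: [35, 8] -> [35] and [8]
    Merge: [35] + [8] -> [8, 35]
    Split: [20, 10] -> [20] and [10]
    Merge: [20] + [10] -> [10, 20]
  Merge: [8, 35] + [10, 20] -> [8, 10, 20, 35]
  Split: [26, 33, 38, 5] -> [26, 33] and [38, 5]
    Split: [26, 33] -> [26] and [33]
    Merge: [26] + [33] -> [26, 33]
    Split: [38, 5] -> [38] and [5]
    Merge: [38] + [5] -> [5, 38]
  Merge: [26, 33] + [5, 38] -> [5, 26, 33, 38]
Merge: [8, 10, 20, 35] + [5, 26, 33, 38] -> [5, 8, 10, 20, 26, 33, 35, 38]

Final sorted array: [5, 8, 10, 20, 26, 33, 35, 38]

The merge sort proceeds by recursively splitting the array and merging sorted halves.
After all merges, the sorted array is [5, 8, 10, 20, 26, 33, 35, 38].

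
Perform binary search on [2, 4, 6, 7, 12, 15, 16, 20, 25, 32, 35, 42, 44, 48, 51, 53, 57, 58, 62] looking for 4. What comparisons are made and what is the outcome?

Binary search for 4 in [2, 4, 6, 7, 12, 15, 16, 20, 25, 32, 35, 42, 44, 48, 51, 53, 57, 58, 62]:

lo=0, hi=18, mid=9, arr[mid]=32 -> 32 > 4, search left half
lo=0, hi=8, mid=4, arr[mid]=12 -> 12 > 4, search left half
lo=0, hi=3, mid=1, arr[mid]=4 -> Found target at index 1!

Binary search finds 4 at index 1 after 3 comparisons. The search repeatedly halves the search space by comparing with the middle element.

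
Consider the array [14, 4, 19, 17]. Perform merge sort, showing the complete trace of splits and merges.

Merge sort trace:

Split: [14, 4, 19, 17] -> [14, 4] and [19, 17]
  Split: [14, 4] -> [14] and [4]
  Merge: [14] + [4] -> [4, 14]
  Split: [19, 17] -> [19] and [17]
  Merge: [19] + [17] -> [17, 19]
Merge: [4, 14] + [17, 19] -> [4, 14, 17, 19]

Final sorted array: [4, 14, 17, 19]

The merge sort proceeds by recursively splitting the array and merging sorted halves.
After all merges, the sorted array is [4, 14, 17, 19].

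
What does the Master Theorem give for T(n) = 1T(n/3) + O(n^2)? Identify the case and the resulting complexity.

Master Theorem for T(n) = 1T(n/3) + O(n^2):

a = 1, b = 3, c = 2
log_b(a) = log_3(1) = 0.0000

Case 3: c = 2 > log_3(1) = 0.0000
T(n) = O(n^2) = O(n^2)

For T(n) = 1T(n/3) + O(n^2): log_3(1) = 0.0000. This is Case 3 of the Master Theorem (c > log_b(a), work dominated by root), giving O(n^2).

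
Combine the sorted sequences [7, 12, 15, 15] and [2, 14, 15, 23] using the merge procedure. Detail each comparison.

Merging process:

Compare 7 vs 2: take 2 from right. Merged: [2]
Compare 7 vs 14: take 7 from left. Merged: [2, 7]
Compare 12 vs 14: take 12 from left. Merged: [2, 7, 12]
Compare 15 vs 14: take 14 from right. Merged: [2, 7, 12, 14]
Compare 15 vs 15: take 15 from left. Merged: [2, 7, 12, 14, 15]
Compare 15 vs 15: take 15 from left. Merged: [2, 7, 12, 14, 15, 15]
Append remaining from right: [15, 23]. Merged: [2, 7, 12, 14, 15, 15, 15, 23]

Final merged array: [2, 7, 12, 14, 15, 15, 15, 23]
Total comparisons: 6

The merged array is [2, 7, 12, 14, 15, 15, 15, 23], requiring 6 comparisons. The merge step runs in O(n) time where n is the total number of elements.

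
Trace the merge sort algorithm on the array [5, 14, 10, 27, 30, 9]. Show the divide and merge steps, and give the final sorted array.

Merge sort trace:

Split: [5, 14, 10, 27, 30, 9] -> [5, 14, 10] and [27, 30, 9]
  Split: [5, 14, 10] -> [5] and [14, 10]
    Split: [14, 10] -> [14] and [10]
    Merge: [14] + [10] -> [10, 14]
  Merge: [5] + [10, 14] -> [5, 10, 14]
  Split: [27, 30, 9] -> [27] and [30, 9]
    Split: [30, 9] -> [30] and [9]
    Merge: [30] + [9] -> [9, 30]
  Merge: [27] + [9, 30] -> [9, 27, 30]
Merge: [5, 10, 14] + [9, 27, 30] -> [5, 9, 10, 14, 27, 30]

Final sorted array: [5, 9, 10, 14, 27, 30]

The merge sort proceeds by recursively splitting the array and merging sorted halves.
After all merges, the sorted array is [5, 9, 10, 14, 27, 30].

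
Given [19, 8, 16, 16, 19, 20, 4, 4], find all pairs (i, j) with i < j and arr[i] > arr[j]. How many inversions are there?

Finding inversions in [19, 8, 16, 16, 19, 20, 4, 4]:

(0, 1): arr[0]=19 > arr[1]=8
(0, 2): arr[0]=19 > arr[2]=16
(0, 3): arr[0]=19 > arr[3]=16
(0, 6): arr[0]=19 > arr[6]=4
(0, 7): arr[0]=19 > arr[7]=4
(1, 6): arr[1]=8 > arr[6]=4
(1, 7): arr[1]=8 > arr[7]=4
(2, 6): arr[2]=16 > arr[6]=4
(2, 7): arr[2]=16 > arr[7]=4
(3, 6): arr[3]=16 > arr[6]=4
(3, 7): arr[3]=16 > arr[7]=4
(4, 6): arr[4]=19 > arr[6]=4
(4, 7): arr[4]=19 > arr[7]=4
(5, 6): arr[5]=20 > arr[6]=4
(5, 7): arr[5]=20 > arr[7]=4

Total inversions: 15

The array has 15 inversion(s): (0,1), (0,2), (0,3), (0,6), (0,7), (1,6), (1,7), (2,6), (2,7), (3,6), (3,7), (4,6), (4,7), (5,6), (5,7). Each pair (i,j) satisfies i < j and arr[i] > arr[j].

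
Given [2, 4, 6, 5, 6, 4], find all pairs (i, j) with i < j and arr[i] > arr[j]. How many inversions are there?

Finding inversions in [2, 4, 6, 5, 6, 4]:

(2, 3): arr[2]=6 > arr[3]=5
(2, 5): arr[2]=6 > arr[5]=4
(3, 5): arr[3]=5 > arr[5]=4
(4, 5): arr[4]=6 > arr[5]=4

Total inversions: 4

The array has 4 inversion(s): (2,3), (2,5), (3,5), (4,5). Each pair (i,j) satisfies i < j and arr[i] > arr[j].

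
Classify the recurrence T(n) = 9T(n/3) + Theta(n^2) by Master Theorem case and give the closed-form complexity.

Master Theorem for T(n) = 9T(n/3) + O(n^2):

a = 9, b = 3, c = 2
log_b(a) = log_3(9) = 2.0000

Case 2: c = 2 = log_3(9) = 2.0000
T(n) = O(n^2 log n) = O(n^2 log n)

For T(n) = 9T(n/3) + O(n^2): log_3(9) = 2.0000. This is Case 2 of the Master Theorem (c = log_b(a), equal work at all levels), giving O(n^2 log n).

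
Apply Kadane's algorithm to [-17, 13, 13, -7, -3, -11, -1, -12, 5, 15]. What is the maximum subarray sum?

Using Kadane's algorithm on [-17, 13, 13, -7, -3, -11, -1, -12, 5, 15]:

Scanning through the array:
Position 1 (value 13): max_ending_here = 13, max_so_far = 13
Position 2 (value 13): max_ending_here = 26, max_so_far = 26
Position 3 (value -7): max_ending_here = 19, max_so_far = 26
Position 4 (value -3): max_ending_here = 16, max_so_far = 26
Position 5 (value -11): max_ending_here = 5, max_so_far = 26
Position 6 (value -1): max_ending_here = 4, max_so_far = 26
Position 7 (value -12): max_ending_here = -8, max_so_far = 26
Position 8 (value 5): max_ending_here = 5, max_so_far = 26
Position 9 (value 15): max_ending_here = 20, max_so_far = 26

Maximum subarray: [13, 13]
Maximum sum: 26

The maximum subarray is [13, 13] with sum 26. This subarray runs from index 1 to index 2.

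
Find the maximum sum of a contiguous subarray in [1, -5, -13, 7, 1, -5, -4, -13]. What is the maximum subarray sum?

Using Kadane's algorithm on [1, -5, -13, 7, 1, -5, -4, -13]:

Scanning through the array:
Position 1 (value -5): max_ending_here = -4, max_so_far = 1
Position 2 (value -13): max_ending_here = -13, max_so_far = 1
Position 3 (value 7): max_ending_here = 7, max_so_far = 7
Position 4 (value 1): max_ending_here = 8, max_so_far = 8
Position 5 (value -5): max_ending_here = 3, max_so_far = 8
Position 6 (value -4): max_ending_here = -1, max_so_far = 8
Position 7 (value -13): max_ending_here = -13, max_so_far = 8

Maximum subarray: [7, 1]
Maximum sum: 8

The maximum subarray is [7, 1] with sum 8. This subarray runs from index 3 to index 4.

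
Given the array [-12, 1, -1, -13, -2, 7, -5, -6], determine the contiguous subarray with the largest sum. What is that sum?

Using Kadane's algorithm on [-12, 1, -1, -13, -2, 7, -5, -6]:

Scanning through the array:
Position 1 (value 1): max_ending_here = 1, max_so_far = 1
Position 2 (value -1): max_ending_here = 0, max_so_far = 1
Position 3 (value -13): max_ending_here = -13, max_so_far = 1
Position 4 (value -2): max_ending_here = -2, max_so_far = 1
Position 5 (value 7): max_ending_here = 7, max_so_far = 7
Position 6 (value -5): max_ending_here = 2, max_so_far = 7
Position 7 (value -6): max_ending_here = -4, max_so_far = 7

Maximum subarray: [7]
Maximum sum: 7

The maximum subarray is [7] with sum 7. This subarray runs from index 5 to index 5.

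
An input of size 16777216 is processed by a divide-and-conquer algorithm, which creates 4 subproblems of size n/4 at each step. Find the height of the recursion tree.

For divide and conquer with division factor 4:

Problem sizes at each level:
Level 0: 16777216
Level 1: 4194304
Level 2: 1048576
Level 3: 262144
Level 4: 65536
Level 5: 16384
Level 6: 4096
Level 7: 1024
Level 8: 256
Level 9: 64
Level 10: 16
Level 11: 4
Level 12: 1

The root is level 0 and the size-1 base case is level 12 (the tree spans levels 0 through 12, i.e. 13 levels counting the root), so the depth is the number of divisions: log_4(16777216) = 12

The recursion tree depth is log_4(16777216) = 12. At each level, the problem size is divided by 4, so it takes 12 divisions to reduce to a base case of size 1. The algorithm makes 4 recursive calls at each level.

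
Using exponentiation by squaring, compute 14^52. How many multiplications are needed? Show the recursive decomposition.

Computing 14^52 by squaring (build up from 14^1; each line after the first costs one multiplication):

14^1 = 14
14^2 = (14^1)^2 = 14^2 = 196
14^3 = 14 * 14^2 = 14 * 196 = 2744
14^6 = (14^3)^2 = 2744^2 = 7529536
14^12 = (14^6)^2 = 7529536^2 = 56693912375296
14^13 = 14 * 14^12 = 14 * 56693912375296 = 793714773254144
14^26 = (14^13)^2 = 793714773254144^2 = 629983141281877223603213172736
14^52 = (14^26)^2 = 629983141281877223603213172736^2 = 396878758299381678483277913691857524931552116018231373725696

Result: 396878758299381678483277913691857524931552116018231373725696
Multiplications needed: 7 (7 lines after 14^1)

14^52 = 396878758299381678483277913691857524931552116018231373725696. Using exponentiation by squaring, this requires 7 multiplications. The key idea: if the exponent is even, square the half-power; if odd, multiply by the base once.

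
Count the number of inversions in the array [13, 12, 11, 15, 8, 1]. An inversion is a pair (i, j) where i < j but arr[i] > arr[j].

Finding inversions in [13, 12, 11, 15, 8, 1]:

(0, 1): arr[0]=13 > arr[1]=12
(0, 2): arr[0]=13 > arr[2]=11
(0, 4): arr[0]=13 > arr[4]=8
(0, 5): arr[0]=13 > arr[5]=1
(1, 2): arr[1]=12 > arr[2]=11
(1, 4): arr[1]=12 > arr[4]=8
(1, 5): arr[1]=12 > arr[5]=1
(2, 4): arr[2]=11 > arr[4]=8
(2, 5): arr[2]=11 > arr[5]=1
(3, 4): arr[3]=15 > arr[4]=8
(3, 5): arr[3]=15 > arr[5]=1
(4, 5): arr[4]=8 > arr[5]=1

Total inversions: 12

The array has 12 inversion(s): (0,1), (0,2), (0,4), (0,5), (1,2), (1,4), (1,5), (2,4), (2,5), (3,4), (3,5), (4,5). Each pair (i,j) satisfies i < j and arr[i] > arr[j].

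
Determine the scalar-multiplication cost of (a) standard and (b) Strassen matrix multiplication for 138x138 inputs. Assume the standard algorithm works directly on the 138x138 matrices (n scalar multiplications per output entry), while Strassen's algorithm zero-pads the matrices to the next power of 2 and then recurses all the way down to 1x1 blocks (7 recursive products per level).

Matrix multiplication for 138x138 matrices:

Strassen's algorithm requires power-of-2 dimensions. Pad 138x138 to 256x256 (next power of 2).

Standard algorithm: 138^3 = 2628072 multiplications
Strassen's algorithm: 7^(log2(256)) = 7^8 = 5764801 multiplications
Difference: 2628072 - 5764801 = -3136729 (Strassen uses MORE here due to padding overhead — for small or just-over-power-of-2 n, padding can outweigh the per-level savings)

Standard: 2628072 multiplications (138^3). Strassen: 5764801 multiplications (7^8, after padding to 256x256). Strassen reduces 8 recursive multiplications to 7 at each level.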